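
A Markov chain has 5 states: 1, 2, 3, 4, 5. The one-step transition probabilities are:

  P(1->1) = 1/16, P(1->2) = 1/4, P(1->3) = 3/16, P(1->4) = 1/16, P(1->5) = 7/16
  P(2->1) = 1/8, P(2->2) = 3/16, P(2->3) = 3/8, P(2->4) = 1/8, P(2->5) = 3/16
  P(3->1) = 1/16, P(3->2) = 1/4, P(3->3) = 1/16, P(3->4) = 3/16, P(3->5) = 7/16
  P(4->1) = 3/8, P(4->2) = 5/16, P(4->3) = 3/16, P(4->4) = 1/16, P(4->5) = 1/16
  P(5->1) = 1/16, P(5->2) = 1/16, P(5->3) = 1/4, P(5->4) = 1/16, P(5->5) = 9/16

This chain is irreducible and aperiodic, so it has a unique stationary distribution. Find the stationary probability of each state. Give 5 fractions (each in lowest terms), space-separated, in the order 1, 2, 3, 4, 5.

Answer: 6737/64532 5455/32266 14039/64532 3235/32266 6594/16133

Derivation:
The stationary distribution satisfies pi = pi * P, i.e.:
  pi_1 = 1/16*pi_1 + 1/8*pi_2 + 1/16*pi_3 + 3/8*pi_4 + 1/16*pi_5
  pi_2 = 1/4*pi_1 + 3/16*pi_2 + 1/4*pi_3 + 5/16*pi_4 + 1/16*pi_5
  pi_3 = 3/16*pi_1 + 3/8*pi_2 + 1/16*pi_3 + 3/16*pi_4 + 1/4*pi_5
  pi_4 = 1/16*pi_1 + 1/8*pi_2 + 3/16*pi_3 + 1/16*pi_4 + 1/16*pi_5
  pi_5 = 7/16*pi_1 + 3/16*pi_2 + 7/16*pi_3 + 1/16*pi_4 + 9/16*pi_5
with normalization: pi_1 + pi_2 + pi_3 + pi_4 + pi_5 = 1.

Using the first 4 balance equations plus normalization, the linear system A*pi = b is:
  [-15/16, 1/8, 1/16, 3/8, 1/16] . pi = 0
  [1/4, -13/16, 1/4, 5/16, 1/16] . pi = 0
  [3/16, 3/8, -15/16, 3/16, 1/4] . pi = 0
  [1/16, 1/8, 3/16, -15/16, 1/16] . pi = 0
  [1, 1, 1, 1, 1] . pi = 1

Solving yields:
  pi_1 = 6737/64532
  pi_2 = 5455/32266
  pi_3 = 14039/64532
  pi_4 = 3235/32266
  pi_5 = 6594/16133

Verification (pi * P):
  6737/64532*1/16 + 5455/32266*1/8 + 14039/64532*1/16 + 3235/32266*3/8 + 6594/16133*1/16 = 6737/64532 = pi_1  (ok)
  6737/64532*1/4 + 5455/32266*3/16 + 14039/64532*1/4 + 3235/32266*5/16 + 6594/16133*1/16 = 5455/32266 = pi_2  (ok)
  6737/64532*3/16 + 5455/32266*3/8 + 14039/64532*1/16 + 3235/32266*3/16 + 6594/16133*1/4 = 14039/64532 = pi_3  (ok)
  6737/64532*1/16 + 5455/32266*1/8 + 14039/64532*3/16 + 3235/32266*1/16 + 6594/16133*1/16 = 3235/32266 = pi_4  (ok)
  6737/64532*7/16 + 5455/32266*3/16 + 14039/64532*7/16 + 3235/32266*1/16 + 6594/16133*9/16 = 6594/16133 = pi_5  (ok)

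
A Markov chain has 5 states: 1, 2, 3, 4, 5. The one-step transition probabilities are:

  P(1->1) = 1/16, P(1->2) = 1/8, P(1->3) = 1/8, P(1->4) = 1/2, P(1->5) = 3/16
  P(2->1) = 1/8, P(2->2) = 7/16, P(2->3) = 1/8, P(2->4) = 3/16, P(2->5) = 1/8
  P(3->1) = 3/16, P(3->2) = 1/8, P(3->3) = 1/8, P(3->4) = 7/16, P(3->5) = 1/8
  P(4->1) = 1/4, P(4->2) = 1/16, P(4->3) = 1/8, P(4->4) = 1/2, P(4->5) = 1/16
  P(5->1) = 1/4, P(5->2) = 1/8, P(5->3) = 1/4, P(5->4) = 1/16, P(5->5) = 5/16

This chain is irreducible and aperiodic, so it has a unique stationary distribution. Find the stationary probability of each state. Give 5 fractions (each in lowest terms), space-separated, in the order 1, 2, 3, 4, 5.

The stationary distribution satisfies pi = pi * P, i.e.:
  pi_1 = 1/16*pi_1 + 1/8*pi_2 + 3/16*pi_3 + 1/4*pi_4 + 1/4*pi_5
  pi_2 = 1/8*pi_1 + 7/16*pi_2 + 1/8*pi_3 + 1/16*pi_4 + 1/8*pi_5
  pi_3 = 1/8*pi_1 + 1/8*pi_2 + 1/8*pi_3 + 1/8*pi_4 + 1/4*pi_5
  pi_4 = 1/2*pi_1 + 3/16*pi_2 + 7/16*pi_3 + 1/2*pi_4 + 1/16*pi_5
  pi_5 = 3/16*pi_1 + 1/8*pi_2 + 1/8*pi_3 + 1/16*pi_4 + 5/16*pi_5
with normalization: pi_1 + pi_2 + pi_3 + pi_4 + pi_5 = 1.

Using the first 4 balance equations plus normalization, the linear system A*pi = b is:
  [-15/16, 1/8, 3/16, 1/4, 1/4] . pi = 0
  [1/8, -9/16, 1/8, 1/16, 1/8] . pi = 0
  [1/8, 1/8, -7/8, 1/8, 1/4] . pi = 0
  [1/2, 3/16, 7/16, -1/2, 1/16] . pi = 0
  [1, 1, 1, 1, 1] . pi = 1

Solving yields:
  pi_1 = 1700/9063
  pi_2 = 1331/9063
  pi_3 = 430/3021
  pi_4 = 3485/9063
  pi_5 = 419/3021

Verification (pi * P):
  1700/9063*1/16 + 1331/9063*1/8 + 430/3021*3/16 + 3485/9063*1/4 + 419/3021*1/4 = 1700/9063 = pi_1  (ok)
  1700/9063*1/8 + 1331/9063*7/16 + 430/3021*1/8 + 3485/9063*1/16 + 419/3021*1/8 = 1331/9063 = pi_2  (ok)
  1700/9063*1/8 + 1331/9063*1/8 + 430/3021*1/8 + 3485/9063*1/8 + 419/3021*1/4 = 430/3021 = pi_3  (ok)
  1700/9063*1/2 + 1331/9063*3/16 + 430/3021*7/16 + 3485/9063*1/2 + 419/3021*1/16 = 3485/9063 = pi_4  (ok)
  1700/9063*3/16 + 1331/9063*1/8 + 430/3021*1/8 + 3485/9063*1/16 + 419/3021*5/16 = 419/3021 = pi_5  (ok)

Answer: 1700/9063 1331/9063 430/3021 3485/9063 419/3021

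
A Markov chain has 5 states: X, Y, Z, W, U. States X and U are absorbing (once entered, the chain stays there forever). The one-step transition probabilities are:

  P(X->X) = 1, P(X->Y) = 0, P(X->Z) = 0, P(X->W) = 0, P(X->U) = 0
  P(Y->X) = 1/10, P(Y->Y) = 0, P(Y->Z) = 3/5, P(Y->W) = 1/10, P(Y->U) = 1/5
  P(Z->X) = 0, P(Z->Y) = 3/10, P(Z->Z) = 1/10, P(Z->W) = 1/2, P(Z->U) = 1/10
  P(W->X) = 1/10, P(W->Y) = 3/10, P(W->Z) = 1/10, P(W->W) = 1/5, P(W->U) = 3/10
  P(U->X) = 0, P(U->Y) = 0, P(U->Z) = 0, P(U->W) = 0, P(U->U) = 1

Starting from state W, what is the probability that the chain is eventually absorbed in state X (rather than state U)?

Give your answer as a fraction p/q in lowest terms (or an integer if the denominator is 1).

Answer: 51/203

Derivation:
Let a_i = P(absorbed in X | start in state i).
Boundary conditions: a_X = 1, a_U = 0.
For each transient state i, a_i = sum_j P(i->j) * a_j:
  a_Y = 1/10*a_X + 0*a_Y + 3/5*a_Z + 1/10*a_W + 1/5*a_U
  a_Z = 0*a_X + 3/10*a_Y + 1/10*a_Z + 1/2*a_W + 1/10*a_U
  a_W = 1/10*a_X + 3/10*a_Y + 1/10*a_Z + 1/5*a_W + 3/10*a_U

Substituting a_X = 1 and a_U = 0, rearrange to (I - Q) a = r where r[i] = P(i -> X):
  [1, -3/5, -1/10] . (a_Y, a_Z, a_W) = 1/10
  [-3/10, 9/10, -1/2] . (a_Y, a_Z, a_W) = 0
  [-3/10, -1/10, 4/5] . (a_Y, a_Z, a_W) = 1/10

Solving yields:
  a_Y = 53/203
  a_Z = 46/203
  a_W = 51/203

Starting state is W, so the absorption probability is a_W = 51/203.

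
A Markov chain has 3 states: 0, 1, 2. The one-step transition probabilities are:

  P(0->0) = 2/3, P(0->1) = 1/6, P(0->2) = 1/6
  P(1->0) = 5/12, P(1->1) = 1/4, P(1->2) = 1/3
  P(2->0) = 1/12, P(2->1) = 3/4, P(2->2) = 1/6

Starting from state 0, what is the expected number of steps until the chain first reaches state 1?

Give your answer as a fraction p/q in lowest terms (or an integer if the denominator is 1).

Let h_i = expected steps to first reach 1 from state i.
Boundary: h_1 = 0.
First-step equations for the other states:
  h_0 = 1 + 2/3*h_0 + 1/6*h_1 + 1/6*h_2
  h_2 = 1 + 1/12*h_0 + 3/4*h_1 + 1/6*h_2

Substituting h_1 = 0 and rearranging gives the linear system (I - Q) h = 1:
  [1/3, -1/6] . (h_0, h_2) = 1
  [-1/12, 5/6] . (h_0, h_2) = 1

Solving yields:
  h_0 = 72/19
  h_2 = 30/19

Starting state is 0, so the expected hitting time is h_0 = 72/19.

Answer: 72/19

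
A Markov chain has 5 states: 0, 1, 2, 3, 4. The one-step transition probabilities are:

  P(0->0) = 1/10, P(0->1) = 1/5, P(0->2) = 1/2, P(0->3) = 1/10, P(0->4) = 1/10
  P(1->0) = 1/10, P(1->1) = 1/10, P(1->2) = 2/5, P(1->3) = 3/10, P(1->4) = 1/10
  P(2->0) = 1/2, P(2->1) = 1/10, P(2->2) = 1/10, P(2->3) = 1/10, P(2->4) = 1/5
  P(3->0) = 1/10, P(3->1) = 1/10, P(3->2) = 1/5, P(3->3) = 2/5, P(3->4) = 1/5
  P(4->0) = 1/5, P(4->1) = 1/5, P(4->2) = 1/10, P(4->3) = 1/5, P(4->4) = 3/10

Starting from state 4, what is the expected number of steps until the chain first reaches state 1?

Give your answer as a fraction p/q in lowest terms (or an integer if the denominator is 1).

Answer: 7840/1251

Derivation:
Let h_i = expected steps to first reach 1 from state i.
Boundary: h_1 = 0.
First-step equations for the other states:
  h_0 = 1 + 1/10*h_0 + 1/5*h_1 + 1/2*h_2 + 1/10*h_3 + 1/10*h_4
  h_2 = 1 + 1/2*h_0 + 1/10*h_1 + 1/10*h_2 + 1/10*h_3 + 1/5*h_4
  h_3 = 1 + 1/10*h_0 + 1/10*h_1 + 1/5*h_2 + 2/5*h_3 + 1/5*h_4
  h_4 = 1 + 1/5*h_0 + 1/5*h_1 + 1/10*h_2 + 1/5*h_3 + 3/10*h_4

Substituting h_1 = 0 and rearranging gives the linear system (I - Q) h = 1:
  [9/10, -1/2, -1/10, -1/10] . (h_0, h_2, h_3, h_4) = 1
  [-1/2, 9/10, -1/10, -1/5] . (h_0, h_2, h_3, h_4) = 1
  [-1/10, -1/5, 3/5, -1/5] . (h_0, h_2, h_3, h_4) = 1
  [-1/5, -1/10, -1/5, 7/10] . (h_0, h_2, h_3, h_4) = 1

Solving yields:
  h_0 = 890/139
  h_2 = 8570/1251
  h_3 = 8890/1251
  h_4 = 7840/1251

Starting state is 4, so the expected hitting time is h_4 = 7840/1251.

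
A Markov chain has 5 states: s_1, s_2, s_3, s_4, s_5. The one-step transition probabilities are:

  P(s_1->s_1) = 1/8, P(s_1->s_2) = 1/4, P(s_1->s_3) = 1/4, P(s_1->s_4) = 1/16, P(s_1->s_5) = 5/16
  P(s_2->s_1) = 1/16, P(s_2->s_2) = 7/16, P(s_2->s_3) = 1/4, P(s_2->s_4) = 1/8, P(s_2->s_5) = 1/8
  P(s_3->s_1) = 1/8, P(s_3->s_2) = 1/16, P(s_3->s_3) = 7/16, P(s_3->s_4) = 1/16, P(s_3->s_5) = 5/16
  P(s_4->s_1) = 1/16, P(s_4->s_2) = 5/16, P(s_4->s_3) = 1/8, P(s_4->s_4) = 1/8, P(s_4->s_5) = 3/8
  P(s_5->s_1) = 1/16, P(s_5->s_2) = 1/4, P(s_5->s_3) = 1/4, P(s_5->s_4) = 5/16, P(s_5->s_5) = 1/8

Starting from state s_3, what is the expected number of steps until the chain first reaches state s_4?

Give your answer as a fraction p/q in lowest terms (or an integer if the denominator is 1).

Let h_i = expected steps to first reach s_4 from state i.
Boundary: h_s_4 = 0.
First-step equations for the other states:
  h_s_1 = 1 + 1/8*h_s_1 + 1/4*h_s_2 + 1/4*h_s_3 + 1/16*h_s_4 + 5/16*h_s_5
  h_s_2 = 1 + 1/16*h_s_1 + 7/16*h_s_2 + 1/4*h_s_3 + 1/8*h_s_4 + 1/8*h_s_5
  h_s_3 = 1 + 1/8*h_s_1 + 1/16*h_s_2 + 7/16*h_s_3 + 1/16*h_s_4 + 5/16*h_s_5
  h_s_5 = 1 + 1/16*h_s_1 + 1/4*h_s_2 + 1/4*h_s_3 + 5/16*h_s_4 + 1/8*h_s_5

Substituting h_s_4 = 0 and rearranging gives the linear system (I - Q) h = 1:
  [7/8, -1/4, -1/4, -5/16] . (h_s_1, h_s_2, h_s_3, h_s_5) = 1
  [-1/16, 9/16, -1/4, -1/8] . (h_s_1, h_s_2, h_s_3, h_s_5) = 1
  [-1/8, -1/16, 9/16, -5/16] . (h_s_1, h_s_2, h_s_3, h_s_5) = 1
  [-1/16, -1/4, -1/4, 7/8] . (h_s_1, h_s_2, h_s_3, h_s_5) = 1

Solving yields:
  h_s_1 = 51376/6871
  h_s_2 = 49920/6871
  h_s_3 = 51712/6871
  h_s_5 = 40560/6871

Starting state is s_3, so the expected hitting time is h_s_3 = 51712/6871.

Answer: 51712/6871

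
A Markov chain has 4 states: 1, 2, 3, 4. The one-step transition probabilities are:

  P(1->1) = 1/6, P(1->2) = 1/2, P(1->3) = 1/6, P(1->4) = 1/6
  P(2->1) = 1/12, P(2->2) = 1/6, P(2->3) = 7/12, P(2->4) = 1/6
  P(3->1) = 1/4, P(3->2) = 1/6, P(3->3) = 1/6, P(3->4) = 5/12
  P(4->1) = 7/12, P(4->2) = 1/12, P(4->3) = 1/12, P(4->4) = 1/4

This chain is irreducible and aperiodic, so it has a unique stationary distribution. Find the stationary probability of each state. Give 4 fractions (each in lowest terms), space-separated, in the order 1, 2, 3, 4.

Answer: 133/491 116/491 120/491 122/491

Derivation:
The stationary distribution satisfies pi = pi * P, i.e.:
  pi_1 = 1/6*pi_1 + 1/12*pi_2 + 1/4*pi_3 + 7/12*pi_4
  pi_2 = 1/2*pi_1 + 1/6*pi_2 + 1/6*pi_3 + 1/12*pi_4
  pi_3 = 1/6*pi_1 + 7/12*pi_2 + 1/6*pi_3 + 1/12*pi_4
  pi_4 = 1/6*pi_1 + 1/6*pi_2 + 5/12*pi_3 + 1/4*pi_4
with normalization: pi_1 + pi_2 + pi_3 + pi_4 = 1.

Using the first 3 balance equations plus normalization, the linear system A*pi = b is:
  [-5/6, 1/12, 1/4, 7/12] . pi = 0
  [1/2, -5/6, 1/6, 1/12] . pi = 0
  [1/6, 7/12, -5/6, 1/12] . pi = 0
  [1, 1, 1, 1] . pi = 1

Solving yields:
  pi_1 = 133/491
  pi_2 = 116/491
  pi_3 = 120/491
  pi_4 = 122/491

Verification (pi * P):
  133/491*1/6 + 116/491*1/12 + 120/491*1/4 + 122/491*7/12 = 133/491 = pi_1  (ok)
  133/491*1/2 + 116/491*1/6 + 120/491*1/6 + 122/491*1/12 = 116/491 = pi_2  (ok)
  133/491*1/6 + 116/491*7/12 + 120/491*1/6 + 122/491*1/12 = 120/491 = pi_3  (ok)
  133/491*1/6 + 116/491*1/6 + 120/491*5/12 + 122/491*1/4 = 122/491 = pi_4  (ok)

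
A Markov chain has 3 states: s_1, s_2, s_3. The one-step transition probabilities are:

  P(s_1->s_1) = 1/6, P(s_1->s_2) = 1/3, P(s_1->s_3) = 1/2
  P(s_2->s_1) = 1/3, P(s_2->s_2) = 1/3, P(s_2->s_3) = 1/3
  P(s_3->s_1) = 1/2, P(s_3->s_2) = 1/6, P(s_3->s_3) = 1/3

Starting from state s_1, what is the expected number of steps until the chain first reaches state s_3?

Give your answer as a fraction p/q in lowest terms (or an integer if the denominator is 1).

Answer: 9/4

Derivation:
Let h_i = expected steps to first reach s_3 from state i.
Boundary: h_s_3 = 0.
First-step equations for the other states:
  h_s_1 = 1 + 1/6*h_s_1 + 1/3*h_s_2 + 1/2*h_s_3
  h_s_2 = 1 + 1/3*h_s_1 + 1/3*h_s_2 + 1/3*h_s_3

Substituting h_s_3 = 0 and rearranging gives the linear system (I - Q) h = 1:
  [5/6, -1/3] . (h_s_1, h_s_2) = 1
  [-1/3, 2/3] . (h_s_1, h_s_2) = 1

Solving yields:
  h_s_1 = 9/4
  h_s_2 = 21/8

Starting state is s_1, so the expected hitting time is h_s_1 = 9/4.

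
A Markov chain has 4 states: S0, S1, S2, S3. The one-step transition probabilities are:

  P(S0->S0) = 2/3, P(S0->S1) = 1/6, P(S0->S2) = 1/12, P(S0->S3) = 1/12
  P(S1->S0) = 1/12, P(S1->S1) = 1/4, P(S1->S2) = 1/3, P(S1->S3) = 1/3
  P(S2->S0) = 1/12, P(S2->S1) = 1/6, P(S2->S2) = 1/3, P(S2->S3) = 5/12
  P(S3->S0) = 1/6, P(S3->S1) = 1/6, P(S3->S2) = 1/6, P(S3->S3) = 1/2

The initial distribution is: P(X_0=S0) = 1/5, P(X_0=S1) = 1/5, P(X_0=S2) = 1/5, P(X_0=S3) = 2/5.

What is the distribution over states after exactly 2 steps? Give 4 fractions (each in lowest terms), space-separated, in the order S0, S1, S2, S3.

Answer: 1/4 131/720 77/360 17/48

Derivation:
Propagating the distribution step by step (d_{t+1} = d_t * P):
d_0 = (S0=1/5, S1=1/5, S2=1/5, S3=2/5)
  d_1[S0] = 1/5*2/3 + 1/5*1/12 + 1/5*1/12 + 2/5*1/6 = 7/30
  d_1[S1] = 1/5*1/6 + 1/5*1/4 + 1/5*1/6 + 2/5*1/6 = 11/60
  d_1[S2] = 1/5*1/12 + 1/5*1/3 + 1/5*1/3 + 2/5*1/6 = 13/60
  d_1[S3] = 1/5*1/12 + 1/5*1/3 + 1/5*5/12 + 2/5*1/2 = 11/30
d_1 = (S0=7/30, S1=11/60, S2=13/60, S3=11/30)
  d_2[S0] = 7/30*2/3 + 11/60*1/12 + 13/60*1/12 + 11/30*1/6 = 1/4
  d_2[S1] = 7/30*1/6 + 11/60*1/4 + 13/60*1/6 + 11/30*1/6 = 131/720
  d_2[S2] = 7/30*1/12 + 11/60*1/3 + 13/60*1/3 + 11/30*1/6 = 77/360
  d_2[S3] = 7/30*1/12 + 11/60*1/3 + 13/60*5/12 + 11/30*1/2 = 17/48
d_2 = (S0=1/4, S1=131/720, S2=77/360, S3=17/48)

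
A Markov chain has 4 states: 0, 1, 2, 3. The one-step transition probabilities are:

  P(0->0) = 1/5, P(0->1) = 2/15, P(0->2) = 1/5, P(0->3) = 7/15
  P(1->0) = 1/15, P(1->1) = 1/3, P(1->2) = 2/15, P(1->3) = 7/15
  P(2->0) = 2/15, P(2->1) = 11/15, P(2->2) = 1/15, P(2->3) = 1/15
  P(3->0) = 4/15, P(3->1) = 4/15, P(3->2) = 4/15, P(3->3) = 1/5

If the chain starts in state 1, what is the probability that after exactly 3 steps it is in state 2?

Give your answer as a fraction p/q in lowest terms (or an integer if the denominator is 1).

Answer: 577/3375

Derivation:
Computing P^3 by repeated multiplication:
P^1 =
  0: [1/5, 2/15, 1/5, 7/15]
  1: [1/15, 1/3, 2/15, 7/15]
  2: [2/15, 11/15, 1/15, 1/15]
  3: [4/15, 4/15, 4/15, 1/5]
P^2 =
  0: [1/5, 77/225, 44/225, 59/225]
  1: [8/45, 77/225, 43/225, 13/45]
  2: [23/225, 74/225, 11/75, 19/45]
  3: [4/25, 28/75, 4/25, 23/75]
P^3 =
  0: [536/3375, 239/675, 569/3375, 43/135]
  1: [181/1125, 1198/3375, 577/3375, 1057/3375]
  2: [589/3375, 1159/3375, 14/75, 997/3375]
  3: [4/25, 388/1125, 196/1125, 361/1125]

(P^3)[1 -> 2] = 577/3375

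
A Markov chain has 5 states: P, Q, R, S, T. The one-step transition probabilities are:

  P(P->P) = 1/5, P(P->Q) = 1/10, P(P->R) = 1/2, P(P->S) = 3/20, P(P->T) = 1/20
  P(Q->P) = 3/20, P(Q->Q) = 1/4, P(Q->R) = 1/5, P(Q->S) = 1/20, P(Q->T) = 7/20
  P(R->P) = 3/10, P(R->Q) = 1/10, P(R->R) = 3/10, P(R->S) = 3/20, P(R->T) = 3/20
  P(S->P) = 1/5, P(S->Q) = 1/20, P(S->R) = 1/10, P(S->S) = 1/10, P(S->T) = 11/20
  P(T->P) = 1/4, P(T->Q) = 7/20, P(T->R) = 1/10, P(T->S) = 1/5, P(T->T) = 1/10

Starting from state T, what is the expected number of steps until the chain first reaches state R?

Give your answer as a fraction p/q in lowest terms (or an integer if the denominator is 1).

Let h_i = expected steps to first reach R from state i.
Boundary: h_R = 0.
First-step equations for the other states:
  h_P = 1 + 1/5*h_P + 1/10*h_Q + 1/2*h_R + 3/20*h_S + 1/20*h_T
  h_Q = 1 + 3/20*h_P + 1/4*h_Q + 1/5*h_R + 1/20*h_S + 7/20*h_T
  h_S = 1 + 1/5*h_P + 1/20*h_Q + 1/10*h_R + 1/10*h_S + 11/20*h_T
  h_T = 1 + 1/4*h_P + 7/20*h_Q + 1/10*h_R + 1/5*h_S + 1/10*h_T

Substituting h_R = 0 and rearranging gives the linear system (I - Q) h = 1:
  [4/5, -1/10, -3/20, -1/20] . (h_P, h_Q, h_S, h_T) = 1
  [-3/20, 3/4, -1/20, -7/20] . (h_P, h_Q, h_S, h_T) = 1
  [-1/5, -1/20, 9/10, -11/20] . (h_P, h_Q, h_S, h_T) = 1
  [-1/4, -7/20, -1/5, 9/10] . (h_P, h_Q, h_S, h_T) = 1

Solving yields:
  h_P = 10085/3301
  h_Q = 44885/9903
  h_S = 49465/9903
  h_T = 47855/9903

Starting state is T, so the expected hitting time is h_T = 47855/9903.

Answer: 47855/9903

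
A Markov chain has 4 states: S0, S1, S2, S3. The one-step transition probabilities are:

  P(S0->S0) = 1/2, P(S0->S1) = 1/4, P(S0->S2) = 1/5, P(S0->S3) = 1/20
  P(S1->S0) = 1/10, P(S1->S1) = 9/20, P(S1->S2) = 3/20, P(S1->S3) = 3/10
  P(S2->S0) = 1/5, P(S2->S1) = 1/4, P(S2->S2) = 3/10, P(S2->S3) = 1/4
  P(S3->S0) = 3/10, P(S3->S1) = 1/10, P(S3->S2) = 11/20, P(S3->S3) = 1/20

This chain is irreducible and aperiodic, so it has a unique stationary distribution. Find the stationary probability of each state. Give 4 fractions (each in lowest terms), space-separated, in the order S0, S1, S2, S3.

The stationary distribution satisfies pi = pi * P, i.e.:
  pi_S0 = 1/2*pi_S0 + 1/10*pi_S1 + 1/5*pi_S2 + 3/10*pi_S3
  pi_S1 = 1/4*pi_S0 + 9/20*pi_S1 + 1/4*pi_S2 + 1/10*pi_S3
  pi_S2 = 1/5*pi_S0 + 3/20*pi_S1 + 3/10*pi_S2 + 11/20*pi_S3
  pi_S3 = 1/20*pi_S0 + 3/10*pi_S1 + 1/4*pi_S2 + 1/20*pi_S3
with normalization: pi_S0 + pi_S1 + pi_S2 + pi_S3 = 1.

Using the first 3 balance equations plus normalization, the linear system A*pi = b is:
  [-1/2, 1/10, 1/5, 3/10] . pi = 0
  [1/4, -11/20, 1/4, 1/10] . pi = 0
  [1/5, 3/20, -7/10, 11/20] . pi = 0
  [1, 1, 1, 1] . pi = 1

Solving yields:
  pi_S0 = 754/2785
  pi_S1 = 779/2785
  pi_S2 = 153/557
  pi_S3 = 487/2785

Verification (pi * P):
  754/2785*1/2 + 779/2785*1/10 + 153/557*1/5 + 487/2785*3/10 = 754/2785 = pi_S0  (ok)
  754/2785*1/4 + 779/2785*9/20 + 153/557*1/4 + 487/2785*1/10 = 779/2785 = pi_S1  (ok)
  754/2785*1/5 + 779/2785*3/20 + 153/557*3/10 + 487/2785*11/20 = 153/557 = pi_S2  (ok)
  754/2785*1/20 + 779/2785*3/10 + 153/557*1/4 + 487/2785*1/20 = 487/2785 = pi_S3  (ok)

Answer: 754/2785 779/2785 153/557 487/2785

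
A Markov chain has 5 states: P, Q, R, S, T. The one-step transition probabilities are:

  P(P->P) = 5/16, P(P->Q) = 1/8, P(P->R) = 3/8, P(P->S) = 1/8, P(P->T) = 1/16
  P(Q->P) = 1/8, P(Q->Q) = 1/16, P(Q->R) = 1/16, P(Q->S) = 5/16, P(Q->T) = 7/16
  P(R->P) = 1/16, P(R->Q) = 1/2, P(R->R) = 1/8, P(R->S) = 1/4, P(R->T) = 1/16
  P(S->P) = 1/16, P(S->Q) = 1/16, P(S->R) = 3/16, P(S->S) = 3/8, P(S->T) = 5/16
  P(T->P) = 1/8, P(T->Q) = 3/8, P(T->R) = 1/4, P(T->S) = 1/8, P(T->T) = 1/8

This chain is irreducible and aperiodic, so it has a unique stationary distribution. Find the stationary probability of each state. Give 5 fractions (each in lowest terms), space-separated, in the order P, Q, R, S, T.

The stationary distribution satisfies pi = pi * P, i.e.:
  pi_P = 5/16*pi_P + 1/8*pi_Q + 1/16*pi_R + 1/16*pi_S + 1/8*pi_T
  pi_Q = 1/8*pi_P + 1/16*pi_Q + 1/2*pi_R + 1/16*pi_S + 3/8*pi_T
  pi_R = 3/8*pi_P + 1/16*pi_Q + 1/8*pi_R + 3/16*pi_S + 1/4*pi_T
  pi_S = 1/8*pi_P + 5/16*pi_Q + 1/4*pi_R + 3/8*pi_S + 1/8*pi_T
  pi_T = 1/16*pi_P + 7/16*pi_Q + 1/16*pi_R + 5/16*pi_S + 1/8*pi_T
with normalization: pi_P + pi_Q + pi_R + pi_S + pi_T = 1.

Using the first 4 balance equations plus normalization, the linear system A*pi = b is:
  [-11/16, 1/8, 1/16, 1/16, 1/8] . pi = 0
  [1/8, -15/16, 1/2, 1/16, 3/8] . pi = 0
  [3/8, 1/16, -7/8, 3/16, 1/4] . pi = 0
  [1/8, 5/16, 1/4, -5/8, 1/8] . pi = 0
  [1, 1, 1, 1, 1] . pi = 1

Solving yields:
  pi_P = 429/3569
  pi_Q = 7076/32121
  pi_R = 1979/10707
  pi_S = 2704/10707
  pi_T = 7135/32121

Verification (pi * P):
  429/3569*5/16 + 7076/32121*1/8 + 1979/10707*1/16 + 2704/10707*1/16 + 7135/32121*1/8 = 429/3569 = pi_P  (ok)
  429/3569*1/8 + 7076/32121*1/16 + 1979/10707*1/2 + 2704/10707*1/16 + 7135/32121*3/8 = 7076/32121 = pi_Q  (ok)
  429/3569*3/8 + 7076/32121*1/16 + 1979/10707*1/8 + 2704/10707*3/16 + 7135/32121*1/4 = 1979/10707 = pi_R  (ok)
  429/3569*1/8 + 7076/32121*5/16 + 1979/10707*1/4 + 2704/10707*3/8 + 7135/32121*1/8 = 2704/10707 = pi_S  (ok)
  429/3569*1/16 + 7076/32121*7/16 + 1979/10707*1/16 + 2704/10707*5/16 + 7135/32121*1/8 = 7135/32121 = pi_T  (ok)

Answer: 429/3569 7076/32121 1979/10707 2704/10707 7135/32121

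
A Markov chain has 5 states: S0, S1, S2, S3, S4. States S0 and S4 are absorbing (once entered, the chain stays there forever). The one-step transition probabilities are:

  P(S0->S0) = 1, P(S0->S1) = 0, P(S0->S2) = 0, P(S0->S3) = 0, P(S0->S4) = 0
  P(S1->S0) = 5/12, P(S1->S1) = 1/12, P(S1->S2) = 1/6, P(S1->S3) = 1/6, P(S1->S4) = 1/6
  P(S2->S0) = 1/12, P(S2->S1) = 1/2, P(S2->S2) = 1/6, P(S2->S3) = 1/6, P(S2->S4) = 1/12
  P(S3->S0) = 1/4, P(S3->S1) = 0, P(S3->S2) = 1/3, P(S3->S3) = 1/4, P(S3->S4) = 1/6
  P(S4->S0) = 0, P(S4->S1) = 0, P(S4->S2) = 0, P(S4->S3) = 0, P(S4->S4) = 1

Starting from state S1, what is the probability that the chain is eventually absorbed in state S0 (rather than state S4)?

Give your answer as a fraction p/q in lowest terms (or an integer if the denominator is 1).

Answer: 254/373

Derivation:
Let a_i = P(absorbed in S0 | start in state i).
Boundary conditions: a_S0 = 1, a_S4 = 0.
For each transient state i, a_i = sum_j P(i->j) * a_j:
  a_S1 = 5/12*a_S0 + 1/12*a_S1 + 1/6*a_S2 + 1/6*a_S3 + 1/6*a_S4
  a_S2 = 1/12*a_S0 + 1/2*a_S1 + 1/6*a_S2 + 1/6*a_S3 + 1/12*a_S4
  a_S3 = 1/4*a_S0 + 0*a_S1 + 1/3*a_S2 + 1/4*a_S3 + 1/6*a_S4

Substituting a_S0 = 1 and a_S4 = 0, rearrange to (I - Q) a = r where r[i] = P(i -> S0):
  [11/12, -1/6, -1/6] . (a_S1, a_S2, a_S3) = 5/12
  [-1/2, 5/6, -1/6] . (a_S1, a_S2, a_S3) = 1/12
  [0, -1/3, 3/4] . (a_S1, a_S2, a_S3) = 1/4

Solving yields:
  a_S1 = 254/373
  a_S2 = 471/746
  a_S3 = 229/373

Starting state is S1, so the absorption probability is a_S1 = 254/373.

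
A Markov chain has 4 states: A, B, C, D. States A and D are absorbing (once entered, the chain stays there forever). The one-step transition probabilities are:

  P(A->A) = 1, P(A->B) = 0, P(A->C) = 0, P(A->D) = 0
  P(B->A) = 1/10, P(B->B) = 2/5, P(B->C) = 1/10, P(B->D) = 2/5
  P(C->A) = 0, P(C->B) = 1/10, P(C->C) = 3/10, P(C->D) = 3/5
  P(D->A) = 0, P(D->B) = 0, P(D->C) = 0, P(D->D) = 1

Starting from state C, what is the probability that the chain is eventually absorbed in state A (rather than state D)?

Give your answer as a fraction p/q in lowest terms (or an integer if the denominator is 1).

Answer: 1/41

Derivation:
Let a_i = P(absorbed in A | start in state i).
Boundary conditions: a_A = 1, a_D = 0.
For each transient state i, a_i = sum_j P(i->j) * a_j:
  a_B = 1/10*a_A + 2/5*a_B + 1/10*a_C + 2/5*a_D
  a_C = 0*a_A + 1/10*a_B + 3/10*a_C + 3/5*a_D

Substituting a_A = 1 and a_D = 0, rearrange to (I - Q) a = r where r[i] = P(i -> A):
  [3/5, -1/10] . (a_B, a_C) = 1/10
  [-1/10, 7/10] . (a_B, a_C) = 0

Solving yields:
  a_B = 7/41
  a_C = 1/41

Starting state is C, so the absorption probability is a_C = 1/41.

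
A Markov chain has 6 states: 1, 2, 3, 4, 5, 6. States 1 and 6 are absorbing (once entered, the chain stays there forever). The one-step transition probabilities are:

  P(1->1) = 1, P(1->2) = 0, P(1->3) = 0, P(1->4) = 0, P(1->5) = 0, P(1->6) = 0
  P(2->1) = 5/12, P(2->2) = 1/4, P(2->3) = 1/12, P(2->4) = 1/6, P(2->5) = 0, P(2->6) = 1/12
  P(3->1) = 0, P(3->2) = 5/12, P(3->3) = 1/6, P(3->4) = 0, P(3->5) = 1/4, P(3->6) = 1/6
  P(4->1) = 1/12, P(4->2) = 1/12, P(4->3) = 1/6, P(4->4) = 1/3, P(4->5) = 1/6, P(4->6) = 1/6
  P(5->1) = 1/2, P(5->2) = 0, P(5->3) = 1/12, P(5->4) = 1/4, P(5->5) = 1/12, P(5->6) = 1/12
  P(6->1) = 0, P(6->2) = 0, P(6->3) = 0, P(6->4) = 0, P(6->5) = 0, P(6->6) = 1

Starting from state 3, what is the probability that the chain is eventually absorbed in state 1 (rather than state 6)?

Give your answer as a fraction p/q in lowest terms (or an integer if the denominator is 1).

Let a_i = P(absorbed in 1 | start in state i).
Boundary conditions: a_1 = 1, a_6 = 0.
For each transient state i, a_i = sum_j P(i->j) * a_j:
  a_2 = 5/12*a_1 + 1/4*a_2 + 1/12*a_3 + 1/6*a_4 + 0*a_5 + 1/12*a_6
  a_3 = 0*a_1 + 5/12*a_2 + 1/6*a_3 + 0*a_4 + 1/4*a_5 + 1/6*a_6
  a_4 = 1/12*a_1 + 1/12*a_2 + 1/6*a_3 + 1/3*a_4 + 1/6*a_5 + 1/6*a_6
  a_5 = 1/2*a_1 + 0*a_2 + 1/12*a_3 + 1/4*a_4 + 1/12*a_5 + 1/12*a_6

Substituting a_1 = 1 and a_6 = 0, rearrange to (I - Q) a = r where r[i] = P(i -> 1):
  [3/4, -1/12, -1/6, 0] . (a_2, a_3, a_4, a_5) = 5/12
  [-5/12, 5/6, 0, -1/4] . (a_2, a_3, a_4, a_5) = 0
  [-1/12, -1/6, 2/3, -1/6] . (a_2, a_3, a_4, a_5) = 1/12
  [0, -1/12, -1/4, 11/12] . (a_2, a_3, a_4, a_5) = 1/2

Solving yields:
  a_2 = 1523/2043
  a_3 = 1222/2043
  a_4 = 5/9
  a_5 = 1535/2043

Starting state is 3, so the absorption probability is a_3 = 1222/2043.

Answer: 1222/2043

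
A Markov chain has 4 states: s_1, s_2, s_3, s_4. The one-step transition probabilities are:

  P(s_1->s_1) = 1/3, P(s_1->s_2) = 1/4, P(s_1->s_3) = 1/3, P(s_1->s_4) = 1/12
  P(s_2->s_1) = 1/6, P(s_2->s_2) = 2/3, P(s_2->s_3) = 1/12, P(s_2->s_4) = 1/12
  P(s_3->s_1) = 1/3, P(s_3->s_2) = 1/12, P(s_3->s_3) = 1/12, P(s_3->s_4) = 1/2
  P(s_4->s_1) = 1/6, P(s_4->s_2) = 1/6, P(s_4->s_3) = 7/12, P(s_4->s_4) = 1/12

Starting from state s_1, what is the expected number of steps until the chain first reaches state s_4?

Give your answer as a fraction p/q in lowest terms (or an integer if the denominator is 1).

Answer: 594/97

Derivation:
Let h_i = expected steps to first reach s_4 from state i.
Boundary: h_s_4 = 0.
First-step equations for the other states:
  h_s_1 = 1 + 1/3*h_s_1 + 1/4*h_s_2 + 1/3*h_s_3 + 1/12*h_s_4
  h_s_2 = 1 + 1/6*h_s_1 + 2/3*h_s_2 + 1/12*h_s_3 + 1/12*h_s_4
  h_s_3 = 1 + 1/3*h_s_1 + 1/12*h_s_2 + 1/12*h_s_3 + 1/2*h_s_4

Substituting h_s_4 = 0 and rearranging gives the linear system (I - Q) h = 1:
  [2/3, -1/4, -1/3] . (h_s_1, h_s_2, h_s_3) = 1
  [-1/6, 1/3, -1/12] . (h_s_1, h_s_2, h_s_3) = 1
  [-1/3, -1/12, 11/12] . (h_s_1, h_s_2, h_s_3) = 1

Solving yields:
  h_s_1 = 594/97
  h_s_2 = 684/97
  h_s_3 = 384/97

Starting state is s_1, so the expected hitting time is h_s_1 = 594/97.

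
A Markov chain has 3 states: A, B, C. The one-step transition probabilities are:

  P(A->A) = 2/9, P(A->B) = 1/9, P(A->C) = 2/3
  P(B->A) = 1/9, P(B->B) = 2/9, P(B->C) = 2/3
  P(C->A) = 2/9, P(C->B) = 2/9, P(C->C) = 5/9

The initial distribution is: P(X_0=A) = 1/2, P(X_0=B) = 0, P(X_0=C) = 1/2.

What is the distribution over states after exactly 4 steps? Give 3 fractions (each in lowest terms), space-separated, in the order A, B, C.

Propagating the distribution step by step (d_{t+1} = d_t * P):
d_0 = (A=1/2, B=0, C=1/2)
  d_1[A] = 1/2*2/9 + 0*1/9 + 1/2*2/9 = 2/9
  d_1[B] = 1/2*1/9 + 0*2/9 + 1/2*2/9 = 1/6
  d_1[C] = 1/2*2/3 + 0*2/3 + 1/2*5/9 = 11/18
d_1 = (A=2/9, B=1/6, C=11/18)
  d_2[A] = 2/9*2/9 + 1/6*1/9 + 11/18*2/9 = 11/54
  d_2[B] = 2/9*1/9 + 1/6*2/9 + 11/18*2/9 = 16/81
  d_2[C] = 2/9*2/3 + 1/6*2/3 + 11/18*5/9 = 97/162
d_2 = (A=11/54, B=16/81, C=97/162)
  d_3[A] = 11/54*2/9 + 16/81*1/9 + 97/162*2/9 = 146/729
  d_3[B] = 11/54*1/9 + 16/81*2/9 + 97/162*2/9 = 97/486
  d_3[C] = 11/54*2/3 + 16/81*2/3 + 97/162*5/9 = 875/1458
d_3 = (A=146/729, B=97/486, C=875/1458)
  d_4[A] = 146/729*2/9 + 97/486*1/9 + 875/1458*2/9 = 875/4374
  d_4[B] = 146/729*1/9 + 97/486*2/9 + 875/1458*2/9 = 1312/6561
  d_4[C] = 146/729*2/3 + 97/486*2/3 + 875/1458*5/9 = 7873/13122
d_4 = (A=875/4374, B=1312/6561, C=7873/13122)

Answer: 875/4374 1312/6561 7873/13122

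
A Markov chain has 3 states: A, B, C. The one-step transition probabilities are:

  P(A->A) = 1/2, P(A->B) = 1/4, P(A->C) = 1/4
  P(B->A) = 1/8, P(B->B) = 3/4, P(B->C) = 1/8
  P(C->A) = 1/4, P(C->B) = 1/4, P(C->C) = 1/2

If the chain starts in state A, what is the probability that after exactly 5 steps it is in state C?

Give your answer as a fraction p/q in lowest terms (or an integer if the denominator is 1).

Computing P^5 by repeated multiplication:
P^1 =
  A: [1/2, 1/4, 1/4]
  B: [1/8, 3/4, 1/8]
  C: [1/4, 1/4, 1/2]
P^2 =
  A: [11/32, 3/8, 9/32]
  B: [3/16, 5/8, 3/16]
  C: [9/32, 3/8, 11/32]
P^3 =
  A: [37/128, 7/16, 35/128]
  B: [7/32, 9/16, 7/32]
  C: [35/128, 7/16, 37/128]
P^4 =
  A: [137/512, 15/32, 135/512]
  B: [15/64, 17/32, 15/64]
  C: [135/512, 15/32, 137/512]
P^5 =
  A: [529/2048, 31/64, 527/2048]
  B: [31/128, 33/64, 31/128]
  C: [527/2048, 31/64, 529/2048]

(P^5)[A -> C] = 527/2048

Answer: 527/2048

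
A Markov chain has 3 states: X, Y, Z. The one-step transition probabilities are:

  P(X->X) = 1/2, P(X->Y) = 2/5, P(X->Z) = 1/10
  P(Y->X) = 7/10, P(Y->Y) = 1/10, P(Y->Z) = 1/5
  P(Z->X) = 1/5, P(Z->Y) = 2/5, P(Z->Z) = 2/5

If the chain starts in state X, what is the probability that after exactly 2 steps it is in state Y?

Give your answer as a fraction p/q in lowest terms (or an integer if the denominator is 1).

Computing P^2 by repeated multiplication:
P^1 =
  X: [1/2, 2/5, 1/10]
  Y: [7/10, 1/10, 1/5]
  Z: [1/5, 2/5, 2/5]
P^2 =
  X: [11/20, 7/25, 17/100]
  Y: [23/50, 37/100, 17/100]
  Z: [23/50, 7/25, 13/50]

(P^2)[X -> Y] = 7/25

Answer: 7/25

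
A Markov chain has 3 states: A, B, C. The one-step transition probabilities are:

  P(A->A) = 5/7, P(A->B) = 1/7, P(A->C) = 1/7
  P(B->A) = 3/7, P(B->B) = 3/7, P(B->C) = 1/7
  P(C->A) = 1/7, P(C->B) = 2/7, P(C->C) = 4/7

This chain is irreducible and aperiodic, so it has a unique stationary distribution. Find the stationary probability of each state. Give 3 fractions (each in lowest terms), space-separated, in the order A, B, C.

The stationary distribution satisfies pi = pi * P, i.e.:
  pi_A = 5/7*pi_A + 3/7*pi_B + 1/7*pi_C
  pi_B = 1/7*pi_A + 3/7*pi_B + 2/7*pi_C
  pi_C = 1/7*pi_A + 1/7*pi_B + 4/7*pi_C
with normalization: pi_A + pi_B + pi_C = 1.

Using the first 2 balance equations plus normalization, the linear system A*pi = b is:
  [-2/7, 3/7, 1/7] . pi = 0
  [1/7, -4/7, 2/7] . pi = 0
  [1, 1, 1] . pi = 1

Solving yields:
  pi_A = 1/2
  pi_B = 1/4
  pi_C = 1/4

Verification (pi * P):
  1/2*5/7 + 1/4*3/7 + 1/4*1/7 = 1/2 = pi_A  (ok)
  1/2*1/7 + 1/4*3/7 + 1/4*2/7 = 1/4 = pi_B  (ok)
  1/2*1/7 + 1/4*1/7 + 1/4*4/7 = 1/4 = pi_C  (ok)

Answer: 1/2 1/4 1/4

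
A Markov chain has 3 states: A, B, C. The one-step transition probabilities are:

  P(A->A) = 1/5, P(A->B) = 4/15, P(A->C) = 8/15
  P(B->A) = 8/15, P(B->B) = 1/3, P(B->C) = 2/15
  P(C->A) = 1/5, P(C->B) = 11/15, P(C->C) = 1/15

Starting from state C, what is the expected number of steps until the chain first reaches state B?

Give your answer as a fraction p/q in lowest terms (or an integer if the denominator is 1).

Answer: 25/16

Derivation:
Let h_i = expected steps to first reach B from state i.
Boundary: h_B = 0.
First-step equations for the other states:
  h_A = 1 + 1/5*h_A + 4/15*h_B + 8/15*h_C
  h_C = 1 + 1/5*h_A + 11/15*h_B + 1/15*h_C

Substituting h_B = 0 and rearranging gives the linear system (I - Q) h = 1:
  [4/5, -8/15] . (h_A, h_C) = 1
  [-1/5, 14/15] . (h_A, h_C) = 1

Solving yields:
  h_A = 55/24
  h_C = 25/16

Starting state is C, so the expected hitting time is h_C = 25/16.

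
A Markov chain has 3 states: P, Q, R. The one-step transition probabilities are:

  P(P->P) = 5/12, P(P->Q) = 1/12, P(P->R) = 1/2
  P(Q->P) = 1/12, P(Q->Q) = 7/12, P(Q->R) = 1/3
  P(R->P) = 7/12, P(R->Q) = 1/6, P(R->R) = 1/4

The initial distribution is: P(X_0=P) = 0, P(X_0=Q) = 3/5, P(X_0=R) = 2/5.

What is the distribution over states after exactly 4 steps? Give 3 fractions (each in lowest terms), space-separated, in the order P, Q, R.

Propagating the distribution step by step (d_{t+1} = d_t * P):
d_0 = (P=0, Q=3/5, R=2/5)
  d_1[P] = 0*5/12 + 3/5*1/12 + 2/5*7/12 = 17/60
  d_1[Q] = 0*1/12 + 3/5*7/12 + 2/5*1/6 = 5/12
  d_1[R] = 0*1/2 + 3/5*1/3 + 2/5*1/4 = 3/10
d_1 = (P=17/60, Q=5/12, R=3/10)
  d_2[P] = 17/60*5/12 + 5/12*1/12 + 3/10*7/12 = 59/180
  d_2[Q] = 17/60*1/12 + 5/12*7/12 + 3/10*1/6 = 19/60
  d_2[R] = 17/60*1/2 + 5/12*1/3 + 3/10*1/4 = 16/45
d_2 = (P=59/180, Q=19/60, R=16/45)
  d_3[P] = 59/180*5/12 + 19/60*1/12 + 16/45*7/12 = 10/27
  d_3[Q] = 59/180*1/12 + 19/60*7/12 + 16/45*1/6 = 293/1080
  d_3[R] = 59/180*1/2 + 19/60*1/3 + 16/45*1/4 = 43/120
d_3 = (P=10/27, Q=293/1080, R=43/120)
  d_4[P] = 10/27*5/12 + 293/1080*1/12 + 43/120*7/12 = 2501/6480
  d_4[Q] = 10/27*1/12 + 293/1080*7/12 + 43/120*1/6 = 215/864
  d_4[R] = 10/27*1/2 + 293/1080*1/3 + 43/120*1/4 = 4733/12960
d_4 = (P=2501/6480, Q=215/864, R=4733/12960)

Answer: 2501/6480 215/864 4733/12960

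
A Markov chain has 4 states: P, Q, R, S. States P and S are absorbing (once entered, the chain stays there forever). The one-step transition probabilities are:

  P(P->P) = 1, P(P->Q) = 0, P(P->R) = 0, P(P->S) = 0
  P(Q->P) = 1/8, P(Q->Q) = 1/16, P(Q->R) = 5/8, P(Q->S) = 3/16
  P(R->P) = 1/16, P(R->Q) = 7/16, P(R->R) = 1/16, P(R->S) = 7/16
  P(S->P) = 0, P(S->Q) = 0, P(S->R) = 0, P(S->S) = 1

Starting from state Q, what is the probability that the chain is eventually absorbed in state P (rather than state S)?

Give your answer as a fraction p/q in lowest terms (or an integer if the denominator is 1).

Answer: 8/31

Derivation:
Let a_i = P(absorbed in P | start in state i).
Boundary conditions: a_P = 1, a_S = 0.
For each transient state i, a_i = sum_j P(i->j) * a_j:
  a_Q = 1/8*a_P + 1/16*a_Q + 5/8*a_R + 3/16*a_S
  a_R = 1/16*a_P + 7/16*a_Q + 1/16*a_R + 7/16*a_S

Substituting a_P = 1 and a_S = 0, rearrange to (I - Q) a = r where r[i] = P(i -> P):
  [15/16, -5/8] . (a_Q, a_R) = 1/8
  [-7/16, 15/16] . (a_Q, a_R) = 1/16

Solving yields:
  a_Q = 8/31
  a_R = 29/155

Starting state is Q, so the absorption probability is a_Q = 8/31.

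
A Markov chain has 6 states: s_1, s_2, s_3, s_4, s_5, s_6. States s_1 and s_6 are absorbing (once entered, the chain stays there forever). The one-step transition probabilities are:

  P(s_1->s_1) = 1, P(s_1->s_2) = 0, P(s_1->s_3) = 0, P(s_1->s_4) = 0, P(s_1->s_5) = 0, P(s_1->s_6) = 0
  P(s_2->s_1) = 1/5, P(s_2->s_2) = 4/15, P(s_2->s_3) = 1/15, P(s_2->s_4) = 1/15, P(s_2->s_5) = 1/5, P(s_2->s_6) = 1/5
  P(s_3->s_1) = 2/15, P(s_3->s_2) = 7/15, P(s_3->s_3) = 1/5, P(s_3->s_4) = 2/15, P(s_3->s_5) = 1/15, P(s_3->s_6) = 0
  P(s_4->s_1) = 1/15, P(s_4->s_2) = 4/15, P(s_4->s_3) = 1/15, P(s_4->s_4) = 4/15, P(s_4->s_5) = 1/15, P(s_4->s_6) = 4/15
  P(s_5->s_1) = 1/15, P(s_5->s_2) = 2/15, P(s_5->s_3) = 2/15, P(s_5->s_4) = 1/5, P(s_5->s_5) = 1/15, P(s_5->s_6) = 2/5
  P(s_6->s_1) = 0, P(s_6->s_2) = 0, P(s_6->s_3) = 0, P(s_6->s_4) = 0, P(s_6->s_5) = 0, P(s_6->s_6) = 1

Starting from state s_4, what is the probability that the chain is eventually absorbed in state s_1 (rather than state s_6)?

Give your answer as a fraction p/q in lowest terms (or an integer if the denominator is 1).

Let a_i = P(absorbed in s_1 | start in state i).
Boundary conditions: a_s_1 = 1, a_s_6 = 0.
For each transient state i, a_i = sum_j P(i->j) * a_j:
  a_s_2 = 1/5*a_s_1 + 4/15*a_s_2 + 1/15*a_s_3 + 1/15*a_s_4 + 1/5*a_s_5 + 1/5*a_s_6
  a_s_3 = 2/15*a_s_1 + 7/15*a_s_2 + 1/5*a_s_3 + 2/15*a_s_4 + 1/15*a_s_5 + 0*a_s_6
  a_s_4 = 1/15*a_s_1 + 4/15*a_s_2 + 1/15*a_s_3 + 4/15*a_s_4 + 1/15*a_s_5 + 4/15*a_s_6
  a_s_5 = 1/15*a_s_1 + 2/15*a_s_2 + 2/15*a_s_3 + 1/5*a_s_4 + 1/15*a_s_5 + 2/5*a_s_6

Substituting a_s_1 = 1 and a_s_6 = 0, rearrange to (I - Q) a = r where r[i] = P(i -> s_1):
  [11/15, -1/15, -1/15, -1/5] . (a_s_2, a_s_3, a_s_4, a_s_5) = 1/5
  [-7/15, 4/5, -2/15, -1/15] . (a_s_2, a_s_3, a_s_4, a_s_5) = 2/15
  [-4/15, -1/15, 11/15, -1/15] . (a_s_2, a_s_3, a_s_4, a_s_5) = 1/15
  [-2/15, -2/15, -1/5, 14/15] . (a_s_2, a_s_3, a_s_4, a_s_5) = 1/15

Solving yields:
  a_s_2 = 6482/15511
  a_s_3 = 7516/15511
  a_s_4 = 4827/15511
  a_s_5 = 4142/15511

Starting state is s_4, so the absorption probability is a_s_4 = 4827/15511.

Answer: 4827/15511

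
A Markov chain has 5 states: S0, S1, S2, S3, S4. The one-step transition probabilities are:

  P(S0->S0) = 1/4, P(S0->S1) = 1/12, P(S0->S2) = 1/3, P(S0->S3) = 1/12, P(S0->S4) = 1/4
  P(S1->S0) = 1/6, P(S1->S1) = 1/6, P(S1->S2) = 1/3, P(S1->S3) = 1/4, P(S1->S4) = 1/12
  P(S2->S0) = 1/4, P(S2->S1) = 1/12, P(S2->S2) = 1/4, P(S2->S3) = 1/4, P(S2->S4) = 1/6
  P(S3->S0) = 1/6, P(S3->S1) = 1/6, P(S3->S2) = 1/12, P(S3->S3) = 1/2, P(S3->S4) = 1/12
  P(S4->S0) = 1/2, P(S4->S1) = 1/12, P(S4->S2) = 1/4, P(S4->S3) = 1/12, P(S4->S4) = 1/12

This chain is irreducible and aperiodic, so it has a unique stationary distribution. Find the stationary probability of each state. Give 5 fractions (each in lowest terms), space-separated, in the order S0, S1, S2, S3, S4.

The stationary distribution satisfies pi = pi * P, i.e.:
  pi_S0 = 1/4*pi_S0 + 1/6*pi_S1 + 1/4*pi_S2 + 1/6*pi_S3 + 1/2*pi_S4
  pi_S1 = 1/12*pi_S0 + 1/6*pi_S1 + 1/12*pi_S2 + 1/6*pi_S3 + 1/12*pi_S4
  pi_S2 = 1/3*pi_S0 + 1/3*pi_S1 + 1/4*pi_S2 + 1/12*pi_S3 + 1/4*pi_S4
  pi_S3 = 1/12*pi_S0 + 1/4*pi_S1 + 1/4*pi_S2 + 1/2*pi_S3 + 1/12*pi_S4
  pi_S4 = 1/4*pi_S0 + 1/12*pi_S1 + 1/6*pi_S2 + 1/12*pi_S3 + 1/12*pi_S4
with normalization: pi_S0 + pi_S1 + pi_S2 + pi_S3 + pi_S4 = 1.

Using the first 4 balance equations plus normalization, the linear system A*pi = b is:
  [-3/4, 1/6, 1/4, 1/6, 1/2] . pi = 0
  [1/12, -5/6, 1/12, 1/6, 1/12] . pi = 0
  [1/3, 1/3, -3/4, 1/12, 1/4] . pi = 0
  [1/12, 1/4, 1/4, -1/2, 1/12] . pi = 0
  [1, 1, 1, 1, 1] . pi = 1

Solving yields:
  pi_S0 = 1237/4817
  pi_S1 = 1634/14451
  pi_S2 = 1157/4817
  pi_S3 = 3523/14451
  pi_S4 = 704/4817

Verification (pi * P):
  1237/4817*1/4 + 1634/14451*1/6 + 1157/4817*1/4 + 3523/14451*1/6 + 704/4817*1/2 = 1237/4817 = pi_S0  (ok)
  1237/4817*1/12 + 1634/14451*1/6 + 1157/4817*1/12 + 3523/14451*1/6 + 704/4817*1/12 = 1634/14451 = pi_S1  (ok)
  1237/4817*1/3 + 1634/14451*1/3 + 1157/4817*1/4 + 3523/14451*1/12 + 704/4817*1/4 = 1157/4817 = pi_S2  (ok)
  1237/4817*1/12 + 1634/14451*1/4 + 1157/4817*1/4 + 3523/14451*1/2 + 704/4817*1/12 = 3523/14451 = pi_S3  (ok)
  1237/4817*1/4 + 1634/14451*1/12 + 1157/4817*1/6 + 3523/14451*1/12 + 704/4817*1/12 = 704/4817 = pi_S4  (ok)

Answer: 1237/4817 1634/14451 1157/4817 3523/14451 704/4817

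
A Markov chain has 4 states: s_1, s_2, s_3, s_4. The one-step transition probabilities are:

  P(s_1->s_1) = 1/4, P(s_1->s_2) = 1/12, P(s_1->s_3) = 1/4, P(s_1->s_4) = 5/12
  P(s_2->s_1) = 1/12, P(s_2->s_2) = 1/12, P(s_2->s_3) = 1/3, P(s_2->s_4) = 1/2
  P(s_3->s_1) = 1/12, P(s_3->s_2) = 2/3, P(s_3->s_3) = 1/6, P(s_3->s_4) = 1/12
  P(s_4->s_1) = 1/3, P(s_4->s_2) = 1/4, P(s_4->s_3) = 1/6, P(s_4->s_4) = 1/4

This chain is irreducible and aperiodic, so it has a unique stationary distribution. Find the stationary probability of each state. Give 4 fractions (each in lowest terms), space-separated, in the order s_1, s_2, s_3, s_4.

The stationary distribution satisfies pi = pi * P, i.e.:
  pi_s_1 = 1/4*pi_s_1 + 1/12*pi_s_2 + 1/12*pi_s_3 + 1/3*pi_s_4
  pi_s_2 = 1/12*pi_s_1 + 1/12*pi_s_2 + 2/3*pi_s_3 + 1/4*pi_s_4
  pi_s_3 = 1/4*pi_s_1 + 1/3*pi_s_2 + 1/6*pi_s_3 + 1/6*pi_s_4
  pi_s_4 = 5/12*pi_s_1 + 1/2*pi_s_2 + 1/12*pi_s_3 + 1/4*pi_s_4
with normalization: pi_s_1 + pi_s_2 + pi_s_3 + pi_s_4 = 1.

Using the first 3 balance equations plus normalization, the linear system A*pi = b is:
  [-3/4, 1/12, 1/12, 1/3] . pi = 0
  [1/12, -11/12, 2/3, 1/4] . pi = 0
  [1/4, 1/3, -5/6, 1/6] . pi = 0
  [1, 1, 1, 1] . pi = 1

Solving yields:
  pi_s_1 = 392/2027
  pi_s_2 = 543/2027
  pi_s_3 = 461/2027
  pi_s_4 = 631/2027

Verification (pi * P):
  392/2027*1/4 + 543/2027*1/12 + 461/2027*1/12 + 631/2027*1/3 = 392/2027 = pi_s_1  (ok)
  392/2027*1/12 + 543/2027*1/12 + 461/2027*2/3 + 631/2027*1/4 = 543/2027 = pi_s_2  (ok)
  392/2027*1/4 + 543/2027*1/3 + 461/2027*1/6 + 631/2027*1/6 = 461/2027 = pi_s_3  (ok)
  392/2027*5/12 + 543/2027*1/2 + 461/2027*1/12 + 631/2027*1/4 = 631/2027 = pi_s_4  (ok)

Answer: 392/2027 543/2027 461/2027 631/2027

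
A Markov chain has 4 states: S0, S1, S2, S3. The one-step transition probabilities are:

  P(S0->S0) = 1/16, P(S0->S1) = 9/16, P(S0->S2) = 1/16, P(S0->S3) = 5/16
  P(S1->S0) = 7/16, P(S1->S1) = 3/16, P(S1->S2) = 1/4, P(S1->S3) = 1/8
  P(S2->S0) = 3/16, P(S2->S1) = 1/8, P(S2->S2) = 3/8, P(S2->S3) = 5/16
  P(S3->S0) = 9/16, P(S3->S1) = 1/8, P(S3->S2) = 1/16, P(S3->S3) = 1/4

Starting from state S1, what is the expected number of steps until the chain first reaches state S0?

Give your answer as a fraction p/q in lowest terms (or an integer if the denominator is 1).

Let h_i = expected steps to first reach S0 from state i.
Boundary: h_S0 = 0.
First-step equations for the other states:
  h_S1 = 1 + 7/16*h_S0 + 3/16*h_S1 + 1/4*h_S2 + 1/8*h_S3
  h_S2 = 1 + 3/16*h_S0 + 1/8*h_S1 + 3/8*h_S2 + 5/16*h_S3
  h_S3 = 1 + 9/16*h_S0 + 1/8*h_S1 + 1/16*h_S2 + 1/4*h_S3

Substituting h_S0 = 0 and rearranging gives the linear system (I - Q) h = 1:
  [13/16, -1/4, -1/8] . (h_S1, h_S2, h_S3) = 1
  [-1/8, 5/8, -5/16] . (h_S1, h_S2, h_S3) = 1
  [-1/8, -1/16, 3/4] . (h_S1, h_S2, h_S3) = 1

Solving yields:
  h_S1 = 656/263
  h_S2 = 816/263
  h_S3 = 528/263

Starting state is S1, so the expected hitting time is h_S1 = 656/263.

Answer: 656/263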